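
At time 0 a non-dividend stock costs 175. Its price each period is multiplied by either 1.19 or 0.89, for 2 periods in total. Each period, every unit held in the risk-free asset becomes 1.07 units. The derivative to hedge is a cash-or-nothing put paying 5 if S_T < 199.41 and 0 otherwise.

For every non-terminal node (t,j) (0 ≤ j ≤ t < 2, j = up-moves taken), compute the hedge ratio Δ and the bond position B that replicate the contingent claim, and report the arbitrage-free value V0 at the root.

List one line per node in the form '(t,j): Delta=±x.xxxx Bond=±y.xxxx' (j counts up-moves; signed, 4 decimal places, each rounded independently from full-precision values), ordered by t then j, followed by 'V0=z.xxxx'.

Since d<R<u, set p* = (R−d)/(u−d) = 0.6000; price each node as the discounted p*-expectation of its children.
Terminal payoffs: V(2,0)=5.0000, V(2,1)=5.0000, V(2,2)=0.0000
(1,0): S=155.7500. Δ = (V_up−V_dn)/(S_up−S_dn) = (5.0000−5.0000)/(185.3425−138.6175) = 0.0000. V = [p*·5.0000 + (1−p*)·5.0000]/1.07 = 4.6729. B = V − Δ·S = 4.6729.
(1,1): S=208.2500. Δ = (V_up−V_dn)/(S_up−S_dn) = (0.0000−5.0000)/(247.8175−185.3425) = -0.0800. V = [p*·0.0000 + (1−p*)·5.0000]/1.07 = 1.8692. B = V − Δ·S = 18.5358.
(0,0): S=175.0000. Δ = (V_up−V_dn)/(S_up−S_dn) = (1.8692−4.6729)/(208.2500−155.7500) = -0.0534. V = [p*·1.8692 + (1−p*)·4.6729]/1.07 = 2.7950. B = V − Δ·S = 12.1408.
Check: Δ(0,0)·S0 + B(0,0) = 2.7950 = V0.

(0,0): Delta=-0.0534 Bond=12.1408
(1,0): Delta=0.0000 Bond=4.6729
(1,1): Delta=-0.0800 Bond=18.5358
V0=2.7950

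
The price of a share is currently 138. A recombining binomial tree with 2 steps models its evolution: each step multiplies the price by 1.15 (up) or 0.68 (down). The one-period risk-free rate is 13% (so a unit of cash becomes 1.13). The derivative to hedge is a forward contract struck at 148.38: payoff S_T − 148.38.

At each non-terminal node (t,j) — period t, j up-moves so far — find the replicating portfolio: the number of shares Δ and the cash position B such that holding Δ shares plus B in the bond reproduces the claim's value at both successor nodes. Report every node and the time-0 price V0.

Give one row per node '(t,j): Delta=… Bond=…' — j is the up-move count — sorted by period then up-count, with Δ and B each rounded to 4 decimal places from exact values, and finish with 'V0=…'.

Risk-neutral probability p* = (R−d)/(u−d) = (1.13−0.68)/(1.15−0.68) = 0.9574.
Terminal payoffs: V(2,0)=-84.5688, V(2,1)=-40.4640, V(2,2)=34.1250
  t=1,j=0: stock 93.8400 → up 107.9160 (V=-40.4640), down 63.8112 (V=-84.5688). Price -37.4697; hedge Δ=1.0000, bond B=-131.3097.
  t=1,j=1: stock 158.7000 → up 182.5050 (V=34.1250), down 107.9160 (V=-40.4640). Price 27.3903; hedge Δ=1.0000, bond B=-131.3097.
  t=0,j=0: stock 138.0000 → up 158.7000 (V=27.3903), down 93.8400 (V=-37.4697). Price 21.7967; hedge Δ=1.0000, bond B=-116.2033.
Root portfolio cost Δ·138+B reproduces V0=21.7967.

(0,0): Delta=1.0000 Bond=-116.2033
(1,0): Delta=1.0000 Bond=-131.3097
(1,1): Delta=1.0000 Bond=-131.3097
V0=21.7967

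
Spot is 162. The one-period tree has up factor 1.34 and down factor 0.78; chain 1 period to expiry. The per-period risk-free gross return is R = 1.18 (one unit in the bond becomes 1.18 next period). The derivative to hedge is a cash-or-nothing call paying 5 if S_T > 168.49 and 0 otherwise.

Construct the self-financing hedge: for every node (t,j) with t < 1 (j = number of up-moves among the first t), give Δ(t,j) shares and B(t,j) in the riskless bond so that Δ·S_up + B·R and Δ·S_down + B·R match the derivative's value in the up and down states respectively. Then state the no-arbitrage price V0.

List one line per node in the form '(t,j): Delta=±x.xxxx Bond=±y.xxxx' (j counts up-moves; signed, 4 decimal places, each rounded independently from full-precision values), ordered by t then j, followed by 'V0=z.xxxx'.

Under the risk-neutral measure, an up-move has probability p* = (R−d)/(u−d) = 0.7143 and values discount at R = 1.18.
At expiry t=1: V(1,0)=0.0000, V(1,1)=5.0000
(0,0): S=162.0000. Δ = (V_up−V_dn)/(S_up−S_dn) = (5.0000−0.0000)/(217.0800−126.3600) = 0.0551. V = [p*·5.0000 + (1−p*)·0.0000]/1.18 = 3.0266. B = V − Δ·S = -5.9019.
Check: Δ(0,0)·S0 + B(0,0) = 3.0266 = V0.

(0,0): Delta=0.0551 Bond=-5.9019
V0=3.0266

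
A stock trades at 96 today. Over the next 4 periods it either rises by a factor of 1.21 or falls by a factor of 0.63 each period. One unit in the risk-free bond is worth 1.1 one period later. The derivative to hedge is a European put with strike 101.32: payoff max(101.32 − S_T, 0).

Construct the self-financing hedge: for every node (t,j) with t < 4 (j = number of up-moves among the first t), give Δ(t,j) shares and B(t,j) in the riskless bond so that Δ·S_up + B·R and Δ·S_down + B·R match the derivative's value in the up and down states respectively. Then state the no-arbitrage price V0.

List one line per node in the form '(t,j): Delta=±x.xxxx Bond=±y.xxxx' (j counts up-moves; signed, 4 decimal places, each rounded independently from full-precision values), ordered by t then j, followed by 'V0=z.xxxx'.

(0,0): Delta=-0.2624 Bond=30.7643
(1,0): Delta=-0.9099 Bond=73.0022
(1,1): Delta=-0.1835 Bond=24.6753
(2,0): Delta=-1.0000 Bond=83.7355
(2,1): Delta=-0.8989 Bond=79.4989
(2,2): Delta=-0.0963 Bond=14.8893
(3,0): Delta=-1.0000 Bond=92.1091
(3,1): Delta=-1.0000 Bond=92.1091
(3,2): Delta=-0.8866 Bond=86.3581
(3,3): Delta=0.0000 Bond=0.0000
V0=5.5752

Risk-neutral probability p* = (R−d)/(u−d) = (1.1−0.63)/(1.21−0.63) = 0.8103.
Terminal payoffs: V(4,0)=86.1972, V(4,1)=72.2745, V(4,2)=45.5343, V(4,3)=0.0000, V(4,4)=0.0000
(3,0): S=24.0045. Δ = (V_up−V_dn)/(S_up−S_dn) = (72.2745−86.1972)/(29.0455−15.1228) = -1.0000. V = [p*·72.2745 + (1−p*)·86.1972]/1.1 = 68.1046. B = V − Δ·S = 92.1091.
(3,1): S=46.1039. Δ = (V_up−V_dn)/(S_up−S_dn) = (45.5343−72.2745)/(55.7857−29.0455) = -1.0000. V = [p*·45.5343 + (1−p*)·72.2745]/1.1 = 46.0052. B = V − Δ·S = 92.1091.
(3,2): S=88.5488. Δ = (V_up−V_dn)/(S_up−S_dn) = (0.0000−45.5343)/(107.1440−55.7857) = -0.8866. V = [p*·0.0000 + (1−p*)·45.5343]/1.1 = 7.8507. B = V − Δ·S = 86.3581.
(3,3): S=170.0699. Δ = (V_up−V_dn)/(S_up−S_dn) = (0.0000−0.0000)/(205.7845−107.1440) = 0.0000. V = [p*·0.0000 + (1−p*)·0.0000]/1.1 = 0.0000. B = V − Δ·S = 0.0000.
(2,0): S=38.1024. Δ = (V_up−V_dn)/(S_up−S_dn) = (46.0052−68.1046)/(46.1039−24.0045) = -1.0000. V = [p*·46.0052 + (1−p*)·68.1046]/1.1 = 45.6331. B = V − Δ·S = 83.7355.
(2,1): S=73.1808. Δ = (V_up−V_dn)/(S_up−S_dn) = (7.8507−46.0052)/(88.5488−46.1039) = -0.8989. V = [p*·7.8507 + (1−p*)·46.0052]/1.1 = 13.7154. B = V − Δ·S = 79.4989.
(2,2): S=140.5536. Δ = (V_up−V_dn)/(S_up−S_dn) = (0.0000−7.8507)/(170.0699−88.5488) = -0.0963. V = [p*·0.0000 + (1−p*)·7.8507]/1.1 = 1.3536. B = V − Δ·S = 14.8893.
(1,0): S=60.4800. Δ = (V_up−V_dn)/(S_up−S_dn) = (13.7154−45.6331)/(73.1808−38.1024) = -0.9099. V = [p*·13.7154 + (1−p*)·45.6331]/1.1 = 17.9716. B = V − Δ·S = 73.0022.
(1,1): S=116.1600. Δ = (V_up−V_dn)/(S_up−S_dn) = (1.3536−13.7154)/(140.5536−73.1808) = -0.1835. V = [p*·1.3536 + (1−p*)·13.7154]/1.1 = 3.3619. B = V − Δ·S = 24.6753.
(0,0): S=96.0000. Δ = (V_up−V_dn)/(S_up−S_dn) = (3.3619−17.9716)/(116.1600−60.4800) = -0.2624. V = [p*·3.3619 + (1−p*)·17.9716]/1.1 = 5.5752. B = V − Δ·S = 30.7643.
The time-0 hedge costs 5.5752, which is the no-arbitrage price.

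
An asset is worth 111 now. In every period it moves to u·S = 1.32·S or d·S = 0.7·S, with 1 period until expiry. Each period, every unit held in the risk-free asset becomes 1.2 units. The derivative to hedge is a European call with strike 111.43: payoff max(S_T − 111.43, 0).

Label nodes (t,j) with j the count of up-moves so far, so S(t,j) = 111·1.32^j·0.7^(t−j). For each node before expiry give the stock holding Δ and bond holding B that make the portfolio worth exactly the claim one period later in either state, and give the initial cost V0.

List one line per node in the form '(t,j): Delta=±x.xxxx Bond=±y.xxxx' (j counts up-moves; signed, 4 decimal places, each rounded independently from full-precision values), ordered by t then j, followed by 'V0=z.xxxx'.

Risk-neutral probability p* = (R−d)/(u−d) = (1.2−0.7)/(1.32−0.7) = 0.8065.
At expiry t=1: V(1,0)=0.0000, V(1,1)=35.0900
Node (0,0) S=111.0000: V=(p*·35.0900+(1−p*)·0.0000)/1.2=23.5820; Δ=(35.0900−0.0000)/(146.5200−77.7000)=0.5099; B=V−Δ·S=-33.0148
Self-financing check: at every node Δ·S+B equals the discounted successor values.

(0,0): Delta=0.5099 Bond=-33.0148
V0=23.5820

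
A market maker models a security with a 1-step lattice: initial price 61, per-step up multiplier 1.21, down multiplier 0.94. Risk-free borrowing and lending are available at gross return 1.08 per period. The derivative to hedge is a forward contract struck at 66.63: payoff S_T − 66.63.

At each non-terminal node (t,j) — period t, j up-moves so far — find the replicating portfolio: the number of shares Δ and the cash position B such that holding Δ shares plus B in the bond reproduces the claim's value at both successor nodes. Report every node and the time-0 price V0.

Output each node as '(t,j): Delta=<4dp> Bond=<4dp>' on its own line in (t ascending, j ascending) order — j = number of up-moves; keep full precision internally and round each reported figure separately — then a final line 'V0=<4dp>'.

Since d<R<u, set p* = (R−d)/(u−d) = 0.5185; price each node as the discounted p*-expectation of its children.
Terminal payoffs: V(1,0)=-9.2900, V(1,1)=7.1800
  t=0,j=0: stock 61.0000 → up 73.8100 (V=7.1800), down 57.3400 (V=-9.2900). Price -0.6944; hedge Δ=1.0000, bond B=-61.6944.
Root portfolio cost Δ·61+B reproduces V0=-0.6944.

(0,0): Delta=1.0000 Bond=-61.6944
V0=-0.6944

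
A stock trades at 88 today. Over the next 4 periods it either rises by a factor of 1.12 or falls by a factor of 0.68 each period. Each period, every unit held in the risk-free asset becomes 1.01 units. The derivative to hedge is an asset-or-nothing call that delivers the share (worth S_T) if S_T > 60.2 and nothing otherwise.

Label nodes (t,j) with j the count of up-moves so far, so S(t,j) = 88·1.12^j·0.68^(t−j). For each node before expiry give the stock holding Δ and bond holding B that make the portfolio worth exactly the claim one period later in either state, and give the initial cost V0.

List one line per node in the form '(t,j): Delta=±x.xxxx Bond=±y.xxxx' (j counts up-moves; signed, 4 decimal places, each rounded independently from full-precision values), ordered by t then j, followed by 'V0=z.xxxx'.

No-arbitrage ⇒ martingale measure with p* = (R−d)/(u−d) = 0.7500.
Payoff layer (t=4): V(4,0)=0.0000, V(4,1)=0.0000, V(4,2)=0.0000, V(4,3)=84.0709, V(4,4)=138.4697
(3,0): S=27.6700. Δ = (V_up−V_dn)/(S_up−S_dn) = (0.0000−0.0000)/(30.9904−18.8156) = 0.0000. V = [p*·0.0000 + (1−p*)·0.0000]/1.01 = 0.0000. B = V − Δ·S = 0.0000.
(3,1): S=45.5741. Δ = (V_up−V_dn)/(S_up−S_dn) = (0.0000−0.0000)/(51.0430−30.9904) = 0.0000. V = [p*·0.0000 + (1−p*)·0.0000]/1.01 = 0.0000. B = V − Δ·S = 0.0000.
(3,2): S=75.0633. Δ = (V_up−V_dn)/(S_up−S_dn) = (84.0709−0.0000)/(84.0709−51.0430) = 2.5455. V = [p*·84.0709 + (1−p*)·0.0000]/1.01 = 62.4289. B = V − Δ·S = -128.6413.
(3,3): S=123.6337. Δ = (V_up−V_dn)/(S_up−S_dn) = (138.4697−84.0709)/(138.4697−84.0709) = 1.0000. V = [p*·138.4697 + (1−p*)·84.0709]/1.01 = 123.6337. B = V − Δ·S = 0.0000.
(2,0): S=40.6912. Δ = (V_up−V_dn)/(S_up−S_dn) = (0.0000−0.0000)/(45.5741−27.6700) = 0.0000. V = [p*·0.0000 + (1−p*)·0.0000]/1.01 = 0.0000. B = V − Δ·S = 0.0000.
(2,1): S=67.0208. Δ = (V_up−V_dn)/(S_up−S_dn) = (62.4289−0.0000)/(75.0633−45.5741) = 2.1170. V = [p*·62.4289 + (1−p*)·0.0000]/1.01 = 46.3581. B = V − Δ·S = -95.5257.
(2,2): S=110.3872. Δ = (V_up−V_dn)/(S_up−S_dn) = (123.6337−62.4289)/(123.6337−75.0633) = 1.2601. V = [p*·123.6337 + (1−p*)·62.4289]/1.01 = 107.2599. B = V − Δ·S = -31.8419.
(1,0): S=59.8400. Δ = (V_up−V_dn)/(S_up−S_dn) = (46.3581−0.0000)/(67.0208−40.6912) = 1.7607. V = [p*·46.3581 + (1−p*)·0.0000]/1.01 = 34.4243. B = V − Δ·S = -70.9350.
(1,1): S=98.5600. Δ = (V_up−V_dn)/(S_up−S_dn) = (107.2599−46.3581)/(110.3872−67.0208) = 1.4044. V = [p*·107.2599 + (1−p*)·46.3581]/1.01 = 91.1232. B = V − Δ·S = -47.2900.
(0,0): S=88.0000. Δ = (V_up−V_dn)/(S_up−S_dn) = (91.1232−34.4243)/(98.5600−59.8400) = 1.4643. V = [p*·91.1232 + (1−p*)·34.4243]/1.01 = 76.1866. B = V − Δ·S = -52.6745.
Each (Δ,B) replicates both successor values, so the strategy is self-financing and V0 is arbitrage-free.

(0,0): Delta=1.4643 Bond=-52.6745
(1,0): Delta=1.7607 Bond=-70.9350
(1,1): Delta=1.4044 Bond=-47.2900
(2,0): Delta=0.0000 Bond=0.0000
(2,1): Delta=2.1170 Bond=-95.5257
(2,2): Delta=1.2601 Bond=-31.8419
(3,0): Delta=0.0000 Bond=0.0000
(3,1): Delta=0.0000 Bond=0.0000
(3,2): Delta=2.5455 Bond=-128.6413
(3,3): Delta=1.0000 Bond=0.0000
V0=76.1866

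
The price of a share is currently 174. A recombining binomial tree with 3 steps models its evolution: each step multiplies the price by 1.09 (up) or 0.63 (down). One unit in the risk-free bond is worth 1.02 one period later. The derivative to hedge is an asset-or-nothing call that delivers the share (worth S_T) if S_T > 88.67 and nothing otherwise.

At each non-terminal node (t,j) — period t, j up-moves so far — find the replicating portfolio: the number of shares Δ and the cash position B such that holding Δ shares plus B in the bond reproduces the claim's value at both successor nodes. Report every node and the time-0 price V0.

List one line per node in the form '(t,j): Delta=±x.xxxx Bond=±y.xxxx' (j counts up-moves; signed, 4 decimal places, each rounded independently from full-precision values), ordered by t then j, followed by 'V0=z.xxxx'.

No-arbitrage ⇒ martingale measure with p* = (R−d)/(u−d) = 0.8478.
Payoff layer (t=3): V(3,0)=0.0000, V(3,1)=0.0000, V(3,2)=130.2395, V(3,3)=225.3350
(2,0): S=69.0606. Δ = (V_up−V_dn)/(S_up−S_dn) = (0.0000−0.0000)/(75.2761−43.5082) = 0.0000. V = [p*·0.0000 + (1−p*)·0.0000]/1.02 = 0.0000. B = V − Δ·S = 0.0000.
(2,1): S=119.4858. Δ = (V_up−V_dn)/(S_up−S_dn) = (130.2395−0.0000)/(130.2395−75.2761) = 2.3696. V = [p*·130.2395 + (1−p*)·0.0000]/1.02 = 108.2554. B = V − Δ·S = -174.8740.
(2,2): S=206.7294. Δ = (V_up−V_dn)/(S_up−S_dn) = (225.3350−130.2395)/(225.3350−130.2395) = 1.0000. V = [p*·225.3350 + (1−p*)·130.2395]/1.02 = 206.7294. B = V − Δ·S = 0.0000.
(1,0): S=109.6200. Δ = (V_up−V_dn)/(S_up−S_dn) = (108.2554−0.0000)/(119.4858−69.0606) = 2.1469. V = [p*·108.2554 + (1−p*)·0.0000]/1.02 = 89.9821. B = V − Δ·S = -145.3557.
(1,1): S=189.6600. Δ = (V_up−V_dn)/(S_up−S_dn) = (206.7294−108.2554)/(206.7294−119.4858) = 1.1287. V = [p*·206.7294 + (1−p*)·108.2554]/1.02 = 187.9845. B = V − Δ·S = -26.0895.
(0,0): S=174.0000. Δ = (V_up−V_dn)/(S_up−S_dn) = (187.9845−89.9821)/(189.6600−109.6200) = 1.2244. V = [p*·187.9845 + (1−p*)·89.9821]/1.02 = 169.6776. B = V − Δ·S = -43.3713.
Self-financing check: at every node Δ·S+B equals the discounted successor values.

(0,0): Delta=1.2244 Bond=-43.3713
(1,0): Delta=2.1469 Bond=-145.3557
(1,1): Delta=1.1287 Bond=-26.0895
(2,0): Delta=0.0000 Bond=0.0000
(2,1): Delta=2.3696 Bond=-174.8740
(2,2): Delta=1.0000 Bond=0.0000
V0=169.6776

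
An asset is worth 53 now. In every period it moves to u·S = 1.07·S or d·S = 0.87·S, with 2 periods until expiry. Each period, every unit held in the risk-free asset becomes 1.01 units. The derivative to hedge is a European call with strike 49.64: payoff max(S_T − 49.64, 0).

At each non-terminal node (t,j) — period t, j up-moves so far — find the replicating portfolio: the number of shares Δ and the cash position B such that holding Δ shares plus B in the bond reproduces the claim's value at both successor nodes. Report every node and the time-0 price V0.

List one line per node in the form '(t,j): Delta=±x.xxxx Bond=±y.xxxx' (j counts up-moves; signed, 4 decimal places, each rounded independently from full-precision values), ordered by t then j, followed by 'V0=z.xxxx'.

The replicating-portfolio and risk-neutral prices coincide; use p* = (1.01−0.87)/(1.07−0.87) = 0.7000 for the latter.
Payoff layer (t=2): V(2,0)=0.0000, V(2,1)=0.0000, V(2,2)=11.0397
Node (1,0) S=46.1100: V=(p*·0.0000+(1−p*)·0.0000)/1.01=0.0000; Δ=(0.0000−0.0000)/(49.3377−40.1157)=0.0000; B=V−Δ·S=0.0000
Node (1,1) S=56.7100: V=(p*·11.0397+(1−p*)·0.0000)/1.01=7.6513; Δ=(11.0397−0.0000)/(60.6797−49.3377)=0.9733; B=V−Δ·S=-47.5472
Node (0,0) S=53.0000: V=(p*·7.6513+(1−p*)·0.0000)/1.01=5.3029; Δ=(7.6513−0.0000)/(56.7100−46.1100)=0.7218; B=V−Δ·S=-32.9535
Root portfolio cost Δ·53+B reproduces V0=5.3029.

(0,0): Delta=0.7218 Bond=-32.9535
(1,0): Delta=0.0000 Bond=0.0000
(1,1): Delta=0.9733 Bond=-47.5472
V0=5.3029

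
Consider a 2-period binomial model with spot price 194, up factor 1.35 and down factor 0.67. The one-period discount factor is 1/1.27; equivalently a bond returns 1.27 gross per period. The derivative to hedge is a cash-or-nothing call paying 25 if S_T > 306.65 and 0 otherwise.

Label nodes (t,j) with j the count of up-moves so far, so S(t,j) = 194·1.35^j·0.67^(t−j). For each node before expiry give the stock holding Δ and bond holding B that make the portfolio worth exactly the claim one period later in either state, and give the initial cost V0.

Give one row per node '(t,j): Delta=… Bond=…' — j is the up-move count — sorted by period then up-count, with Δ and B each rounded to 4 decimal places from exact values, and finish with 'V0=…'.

(0,0): Delta=0.1317 Bond=-13.4754
(1,0): Delta=0.0000 Bond=0.0000
(1,1): Delta=0.1404 Bond=-19.3956
V0=12.0675

No-arbitrage ⇒ martingale measure with p* = (R−d)/(u−d) = 0.8824.
Terminal payoffs: V(2,0)=0.0000, V(2,1)=0.0000, V(2,2)=25.0000
Node (1,0) S=129.9800: V=(p*·0.0000+(1−p*)·0.0000)/1.27=0.0000; Δ=(0.0000−0.0000)/(175.4730−87.0866)=0.0000; B=V−Δ·S=0.0000
Node (1,1) S=261.9000: V=(p*·25.0000+(1−p*)·0.0000)/1.27=17.3692; Δ=(25.0000−0.0000)/(353.5650−175.4730)=0.1404; B=V−Δ·S=-19.3956
Node (0,0) S=194.0000: V=(p*·17.3692+(1−p*)·0.0000)/1.27=12.0675; Δ=(17.3692−0.0000)/(261.9000−129.9800)=0.1317; B=V−Δ·S=-13.4754
The time-0 hedge costs 12.0675, which is the no-arbitrage price.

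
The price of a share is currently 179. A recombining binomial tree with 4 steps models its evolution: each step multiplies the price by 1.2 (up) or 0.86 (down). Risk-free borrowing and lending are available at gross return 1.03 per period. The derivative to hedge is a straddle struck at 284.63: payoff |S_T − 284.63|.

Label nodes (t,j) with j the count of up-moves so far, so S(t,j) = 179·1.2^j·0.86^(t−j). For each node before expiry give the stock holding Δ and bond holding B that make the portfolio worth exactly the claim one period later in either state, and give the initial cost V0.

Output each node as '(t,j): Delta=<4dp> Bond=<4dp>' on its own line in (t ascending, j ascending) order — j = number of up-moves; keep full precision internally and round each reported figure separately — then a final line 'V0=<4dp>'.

The replicating-portfolio and risk-neutral prices coincide; use p* = (1.03−0.86)/(1.2−0.86) = 0.5000 for the latter.
At expiry t=4: V(4,0)=186.7155, V(4,1)=148.0052, V(4,2)=93.9907, V(4,3)=18.6217, V(4,4)=86.5444
Node (3,0) S=113.8540: V=(p*·148.0052+(1−p*)·186.7155)/1.03=162.4858; Δ=(148.0052−186.7155)/(136.6248−97.9145)=-1.0000; B=V−Δ·S=276.3398
Node (3,1) S=158.8661: V=(p*·93.9907+(1−p*)·148.0052)/1.03=117.4737; Δ=(93.9907−148.0052)/(190.6393−136.6248)=-1.0000; B=V−Δ·S=276.3398
Node (3,2) S=221.6736: V=(p*·18.6217+(1−p*)·93.9907)/1.03=54.6662; Δ=(18.6217−93.9907)/(266.0083−190.6393)=-1.0000; B=V−Δ·S=276.3398
Node (3,3) S=309.3120: V=(p*·86.5444+(1−p*)·18.6217)/1.03=51.0515; Δ=(86.5444−18.6217)/(371.1744−266.0083)=0.6459; B=V−Δ·S=-148.7212
Node (2,0) S=132.3884: V=(p*·117.4737+(1−p*)·162.4858)/1.03=135.9027; Δ=(117.4737−162.4858)/(158.8661−113.8540)=-1.0000; B=V−Δ·S=268.2911
Node (2,1) S=184.7280: V=(p*·54.6662+(1−p*)·117.4737)/1.03=83.5631; Δ=(54.6662−117.4737)/(221.6736−158.8661)=-1.0000; B=V−Δ·S=268.2911
Node (2,2) S=257.7600: V=(p*·51.0515+(1−p*)·54.6662)/1.03=51.3193; Δ=(51.0515−54.6662)/(309.3120−221.6736)=-0.0412; B=V−Δ·S=61.9508
Node (1,0) S=153.9400: V=(p*·83.5631+(1−p*)·135.9027)/1.03=106.5368; Δ=(83.5631−135.9027)/(184.7280−132.3884)=-1.0000; B=V−Δ·S=260.4768
Node (1,1) S=214.8000: V=(p*·51.3193+(1−p*)·83.5631)/1.03=65.4769; Δ=(51.3193−83.5631)/(257.7600−184.7280)=-0.4415; B=V−Δ·S=160.3116
Node (0,0) S=179.0000: V=(p*·65.4769+(1−p*)·106.5368)/1.03=83.5018; Δ=(65.4769−106.5368)/(214.8000−153.9400)=-0.6747; B=V−Δ·S=204.2662
Check: Δ(0,0)·S0 + B(0,0) = 83.5018 = V0.

(0,0): Delta=-0.6747 Bond=204.2662
(1,0): Delta=-1.0000 Bond=260.4768
(1,1): Delta=-0.4415 Bond=160.3116
(2,0): Delta=-1.0000 Bond=268.2911
(2,1): Delta=-1.0000 Bond=268.2911
(2,2): Delta=-0.0412 Bond=61.9508
(3,0): Delta=-1.0000 Bond=276.3398
(3,1): Delta=-1.0000 Bond=276.3398
(3,2): Delta=-1.0000 Bond=276.3398
(3,3): Delta=0.6459 Bond=-148.7212
V0=83.5018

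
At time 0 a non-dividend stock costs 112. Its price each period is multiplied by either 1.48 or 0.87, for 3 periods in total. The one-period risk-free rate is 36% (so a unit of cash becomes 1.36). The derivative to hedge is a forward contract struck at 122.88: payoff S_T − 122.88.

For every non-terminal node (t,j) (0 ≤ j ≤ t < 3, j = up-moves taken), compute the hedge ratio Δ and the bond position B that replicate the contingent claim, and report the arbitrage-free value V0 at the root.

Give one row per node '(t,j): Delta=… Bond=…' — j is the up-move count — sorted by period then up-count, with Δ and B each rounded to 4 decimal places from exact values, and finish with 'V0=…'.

(0,0): Delta=1.0000 Bond=-48.8500
(1,0): Delta=1.0000 Bond=-66.4360
(1,1): Delta=1.0000 Bond=-66.4360
(2,0): Delta=1.0000 Bond=-90.3529
(2,1): Delta=1.0000 Bond=-90.3529
(2,2): Delta=1.0000 Bond=-90.3529
V0=63.1500

Under the risk-neutral measure, an up-move has probability p* = (R−d)/(u−d) = 0.8033 and values discount at R = 1.36.
At expiry t=3: V(3,0)=-49.1277, V(3,1)=2.5837, V(3,2)=90.5526, V(3,3)=240.2007
  t=2,j=0: stock 84.7728 → up 125.4637 (V=2.5837), down 73.7523 (V=-49.1277). Price -5.5801; hedge Δ=1.0000, bond B=-90.3529.
  t=2,j=1: stock 144.2112 → up 213.4326 (V=90.5526), down 125.4637 (V=2.5837). Price 53.8583; hedge Δ=1.0000, bond B=-90.3529.
  t=2,j=2: stock 245.3248 → up 363.0807 (V=240.2007), down 213.4326 (V=90.5526). Price 154.9719; hedge Δ=1.0000, bond B=-90.3529.
  t=1,j=0: stock 97.4400 → up 144.2112 (V=53.8583), down 84.7728 (V=-5.5801). Price 31.0040; hedge Δ=1.0000, bond B=-66.4360.
  t=1,j=1: stock 165.7600 → up 245.3248 (V=154.9719), down 144.2112 (V=53.8583). Price 99.3240; hedge Δ=1.0000, bond B=-66.4360.
  t=0,j=0: stock 112.0000 → up 165.7600 (V=99.3240), down 97.4400 (V=31.0040). Price 63.1500; hedge Δ=1.0000, bond B=-48.8500.
Root portfolio cost Δ·112+B reproduces V0=63.1500.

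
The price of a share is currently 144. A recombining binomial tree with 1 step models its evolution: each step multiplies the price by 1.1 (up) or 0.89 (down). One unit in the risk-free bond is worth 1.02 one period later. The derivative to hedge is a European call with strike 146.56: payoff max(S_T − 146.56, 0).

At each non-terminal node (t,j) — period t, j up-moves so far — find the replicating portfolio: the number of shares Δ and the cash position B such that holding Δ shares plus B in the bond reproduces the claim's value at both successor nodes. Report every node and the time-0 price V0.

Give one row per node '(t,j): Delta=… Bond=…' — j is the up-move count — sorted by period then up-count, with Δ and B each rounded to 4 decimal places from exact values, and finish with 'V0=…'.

Since d<R<u, set p* = (R−d)/(u−d) = 0.6190; price each node as the discounted p*-expectation of its children.
Terminal values V(1,·): V(1,0)=0.0000, V(1,1)=11.8400
  t=0,j=0: stock 144.0000 → up 158.4000 (V=11.8400), down 128.1600 (V=0.0000). Price 7.1858; hedge Δ=0.3915, bond B=-49.1951.
Check: Δ(0,0)·S0 + B(0,0) = 7.1858 = V0.

(0,0): Delta=0.3915 Bond=-49.1951
V0=7.1858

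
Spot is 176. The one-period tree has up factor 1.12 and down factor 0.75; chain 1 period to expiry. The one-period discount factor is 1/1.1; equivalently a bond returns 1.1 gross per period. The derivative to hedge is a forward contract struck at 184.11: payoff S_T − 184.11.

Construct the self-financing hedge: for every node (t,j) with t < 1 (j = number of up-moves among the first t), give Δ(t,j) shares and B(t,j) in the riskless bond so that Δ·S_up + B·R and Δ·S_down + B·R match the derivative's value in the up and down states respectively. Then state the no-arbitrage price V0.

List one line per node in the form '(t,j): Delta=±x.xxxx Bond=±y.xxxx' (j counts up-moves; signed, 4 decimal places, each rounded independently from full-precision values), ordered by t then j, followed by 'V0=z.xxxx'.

(0,0): Delta=1.0000 Bond=-167.3727
V0=8.6273

No-arbitrage ⇒ martingale measure with p* = (R−d)/(u−d) = 0.9459.
Terminal values V(1,·): V(1,0)=-52.1100, V(1,1)=13.0100
Node (0,0) S=176.0000: V=(p*·13.0100+(1−p*)·-52.1100)/1.1=8.6273; Δ=(13.0100−-52.1100)/(197.1200−132.0000)=1.0000; B=V−Δ·S=-167.3727
The time-0 hedge costs 8.6273, which is the no-arbitrage price.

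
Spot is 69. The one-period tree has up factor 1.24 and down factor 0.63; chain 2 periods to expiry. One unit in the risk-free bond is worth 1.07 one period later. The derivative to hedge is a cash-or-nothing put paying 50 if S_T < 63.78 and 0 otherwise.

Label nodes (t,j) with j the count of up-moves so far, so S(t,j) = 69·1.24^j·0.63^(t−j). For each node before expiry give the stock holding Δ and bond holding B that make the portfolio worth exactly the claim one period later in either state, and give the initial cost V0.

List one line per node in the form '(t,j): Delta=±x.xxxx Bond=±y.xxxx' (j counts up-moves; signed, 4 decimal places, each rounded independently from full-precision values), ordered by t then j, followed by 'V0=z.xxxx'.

Risk-neutral probability p* = (R−d)/(u−d) = (1.07−0.63)/(1.24−0.63) = 0.7213.
Terminal values V(2,·): V(2,0)=50.0000, V(2,1)=50.0000, V(2,2)=0.0000
Node (1,0) S=43.4700: V=(p*·50.0000+(1−p*)·50.0000)/1.07=46.7290; Δ=(50.0000−50.0000)/(53.9028−27.3861)=0.0000; B=V−Δ·S=46.7290
Node (1,1) S=85.5600: V=(p*·0.0000+(1−p*)·50.0000)/1.07=13.0228; Δ=(0.0000−50.0000)/(106.0944−53.9028)=-0.9580; B=V−Δ·S=94.9900
Node (0,0) S=69.0000: V=(p*·13.0228+(1−p*)·46.7290)/1.07=20.9499; Δ=(13.0228−46.7290)/(85.5600−43.4700)=-0.8008; B=V−Δ·S=76.2058
Self-financing check: at every node Δ·S+B equals the discounted successor values.

(0,0): Delta=-0.8008 Bond=76.2058
(1,0): Delta=0.0000 Bond=46.7290
(1,1): Delta=-0.9580 Bond=94.9900
V0=20.9499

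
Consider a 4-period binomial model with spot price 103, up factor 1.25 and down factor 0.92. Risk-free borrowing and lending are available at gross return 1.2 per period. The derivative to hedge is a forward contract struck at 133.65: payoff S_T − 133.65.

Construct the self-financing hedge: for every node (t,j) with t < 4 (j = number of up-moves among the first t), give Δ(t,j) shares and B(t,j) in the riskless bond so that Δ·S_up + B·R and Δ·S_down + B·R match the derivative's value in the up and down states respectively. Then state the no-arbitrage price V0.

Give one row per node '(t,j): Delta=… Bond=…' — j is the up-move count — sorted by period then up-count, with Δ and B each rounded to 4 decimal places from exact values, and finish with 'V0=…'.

The replicating-portfolio and risk-neutral prices coincide; use p* = (1.2−0.92)/(1.25−0.92) = 0.8485 for the latter.
At expiry t=4: V(4,0)=-59.8615, V(4,1)=-33.3939, V(4,2)=2.5675, V(4,3)=51.4281, V(4,4)=117.8148
  t=3,j=0: stock 80.2049 → up 100.2561 (V=-33.3939), down 73.7885 (V=-59.8615). Price -31.1701; hedge Δ=1.0000, bond B=-111.3750.
  t=3,j=1: stock 108.9740 → up 136.2175 (V=2.5675), down 100.2561 (V=-33.3939). Price -2.4010; hedge Δ=1.0000, bond B=-111.3750.
  t=3,j=2: stock 148.0625 → up 185.0781 (V=51.4281), down 136.2175 (V=2.5675). Price 36.6875; hedge Δ=1.0000, bond B=-111.3750.
  t=3,j=3: stock 201.1719 → up 251.4648 (V=117.8148), down 185.0781 (V=51.4281). Price 89.7969; hedge Δ=1.0000, bond B=-111.3750.
  t=2,j=0: stock 87.1792 → up 108.9740 (V=-2.4010), down 80.2049 (V=-31.1701). Price -5.6333; hedge Δ=1.0000, bond B=-92.8125.
  t=2,j=1: stock 118.4500 → up 148.0625 (V=36.6875), down 108.9740 (V=-2.4010). Price 25.6375; hedge Δ=1.0000, bond B=-92.8125.
  t=2,j=2: stock 160.9375 → up 201.1719 (V=89.7969), down 148.0625 (V=36.6875). Price 68.1250; hedge Δ=1.0000, bond B=-92.8125.
  t=1,j=0: stock 94.7600 → up 118.4500 (V=25.6375), down 87.1792 (V=-5.6333). Price 17.4162; hedge Δ=1.0000, bond B=-77.3438.
  t=1,j=1: stock 128.7500 → up 160.9375 (V=68.1250), down 118.4500 (V=25.6375). Price 51.4062; hedge Δ=1.0000, bond B=-77.3438.
  t=0,j=0: stock 103.0000 → up 128.7500 (V=51.4062), down 94.7600 (V=17.4162). Price 38.5469; hedge Δ=1.0000, bond B=-64.4531.
The time-0 hedge costs 38.5469, which is the no-arbitrage price.

(0,0): Delta=1.0000 Bond=-64.4531
(1,0): Delta=1.0000 Bond=-77.3438
(1,1): Delta=1.0000 Bond=-77.3438
(2,0): Delta=1.0000 Bond=-92.8125
(2,1): Delta=1.0000 Bond=-92.8125
(2,2): Delta=1.0000 Bond=-92.8125
(3,0): Delta=1.0000 Bond=-111.3750
(3,1): Delta=1.0000 Bond=-111.3750
(3,2): Delta=1.0000 Bond=-111.3750
(3,3): Delta=1.0000 Bond=-111.3750
V0=38.5469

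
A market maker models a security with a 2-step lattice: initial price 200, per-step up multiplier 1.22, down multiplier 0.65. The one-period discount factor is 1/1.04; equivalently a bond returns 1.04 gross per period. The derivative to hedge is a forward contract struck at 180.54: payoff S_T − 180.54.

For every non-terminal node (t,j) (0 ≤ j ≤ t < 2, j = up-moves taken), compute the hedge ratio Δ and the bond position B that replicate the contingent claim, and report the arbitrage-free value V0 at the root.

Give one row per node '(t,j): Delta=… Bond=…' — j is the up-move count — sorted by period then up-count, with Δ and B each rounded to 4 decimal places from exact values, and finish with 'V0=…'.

No-arbitrage ⇒ martingale measure with p* = (R−d)/(u−d) = 0.6842.
Payoff layer (t=2): V(2,0)=-96.0400, V(2,1)=-21.9400, V(2,2)=117.1400
  t=1,j=0: stock 130.0000 → up 158.6000 (V=-21.9400), down 84.5000 (V=-96.0400). Price -43.5962; hedge Δ=1.0000, bond B=-173.5962.
  t=1,j=1: stock 244.0000 → up 297.6800 (V=117.1400), down 158.6000 (V=-21.9400). Price 70.4038; hedge Δ=1.0000, bond B=-173.5962.
  t=0,j=0: stock 200.0000 → up 244.0000 (V=70.4038), down 130.0000 (V=-43.5962). Price 33.0806; hedge Δ=1.0000, bond B=-166.9194.
Self-financing check: at every node Δ·S+B equals the discounted successor values.

(0,0): Delta=1.0000 Bond=-166.9194
(1,0): Delta=1.0000 Bond=-173.5962
(1,1): Delta=1.0000 Bond=-173.5962
V0=33.0806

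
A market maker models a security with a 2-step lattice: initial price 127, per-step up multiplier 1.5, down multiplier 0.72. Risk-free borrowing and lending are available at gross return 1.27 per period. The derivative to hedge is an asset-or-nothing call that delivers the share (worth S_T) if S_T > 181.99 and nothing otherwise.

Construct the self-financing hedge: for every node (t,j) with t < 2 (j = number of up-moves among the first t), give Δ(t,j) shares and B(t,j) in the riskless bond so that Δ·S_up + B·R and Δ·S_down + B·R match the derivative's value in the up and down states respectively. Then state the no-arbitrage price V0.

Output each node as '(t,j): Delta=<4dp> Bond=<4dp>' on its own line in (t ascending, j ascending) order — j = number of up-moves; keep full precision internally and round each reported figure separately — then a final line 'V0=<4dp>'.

The replicating-portfolio and risk-neutral prices coincide; use p* = (1.27−0.72)/(1.5−0.72) = 0.7051 for the latter.
Payoff layer (t=2): V(2,0)=0.0000, V(2,1)=0.0000, V(2,2)=285.7500
  t=1,j=0: stock 91.4400 → up 137.1600 (V=0.0000), down 65.8368 (V=0.0000). Price 0.0000; hedge Δ=0.0000, bond B=0.0000.
  t=1,j=1: stock 190.5000 → up 285.7500 (V=285.7500), down 137.1600 (V=0.0000). Price 158.6538; hedge Δ=1.9231, bond B=-207.6923.
  t=0,j=0: stock 127.0000 → up 190.5000 (V=158.6538), down 91.4400 (V=0.0000). Price 88.0876; hedge Δ=1.6016, bond B=-115.3147.
Check: Δ(0,0)·S0 + B(0,0) = 88.0876 = V0.

(0,0): Delta=1.6016 Bond=-115.3147
(1,0): Delta=0.0000 Bond=0.0000
(1,1): Delta=1.9231 Bond=-207.6923
V0=88.0876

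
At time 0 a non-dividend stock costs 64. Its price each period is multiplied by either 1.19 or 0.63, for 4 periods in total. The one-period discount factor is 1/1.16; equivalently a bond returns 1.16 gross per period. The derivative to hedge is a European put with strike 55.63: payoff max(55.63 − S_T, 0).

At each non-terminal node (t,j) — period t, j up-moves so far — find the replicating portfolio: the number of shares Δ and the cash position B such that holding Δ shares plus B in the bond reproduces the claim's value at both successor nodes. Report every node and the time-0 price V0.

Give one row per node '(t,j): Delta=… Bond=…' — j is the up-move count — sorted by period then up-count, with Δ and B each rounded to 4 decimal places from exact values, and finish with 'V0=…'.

(0,0): Delta=-0.0531 Bond=3.5764
(1,0): Delta=-0.6369 Bond=27.6890
(1,1): Delta=-0.0356 Bond=2.8162
(2,0): Delta=-1.0000 Bond=41.3422
(2,1): Delta=-0.6260 Bond=31.5972
(2,2): Delta=-0.0179 Bond=1.6632
(3,0): Delta=-1.0000 Bond=47.9569
(3,1): Delta=-1.0000 Bond=47.9569
(3,2): Delta=-0.6148 Bond=36.0129
(3,3): Delta=0.0000 Bond=0.0000
V0=0.1794

Under the risk-neutral measure, an up-move has probability p* = (R−d)/(u−d) = 0.9464 and values discount at R = 1.16.
Terminal values V(4,·): V(4,0)=45.5481, V(4,1)=36.5864, V(4,2)=19.6588, V(4,3)=0.0000, V(4,4)=0.0000
  t=3,j=0: stock 16.0030 → up 19.0436 (V=36.5864), down 10.0819 (V=45.5481). Price 31.9539; hedge Δ=-1.0000, bond B=47.9569.
  t=3,j=1: stock 30.2279 → up 35.9712 (V=19.6588), down 19.0436 (V=36.5864). Price 17.7290; hedge Δ=-1.0000, bond B=47.9569.
  t=3,j=2: stock 57.0972 → up 67.9456 (V=0.0000), down 35.9712 (V=19.6588). Price 0.9079; hedge Δ=-0.6148, bond B=36.0129.
  t=3,j=3: stock 107.8502 → up 128.3417 (V=0.0000), down 67.9456 (V=0.0000). Price 0.0000; hedge Δ=0.0000, bond B=0.0000.
  t=2,j=0: stock 25.4016 → up 30.2279 (V=17.7290), down 16.0030 (V=31.9539). Price 15.9406; hedge Δ=-1.0000, bond B=41.3422.
  t=2,j=1: stock 47.9808 → up 57.0972 (V=0.9079), down 30.2279 (V=17.7290). Price 1.5595; hedge Δ=-0.6260, bond B=31.5972.
  t=2,j=2: stock 90.6304 → up 107.8502 (V=0.0000), down 57.0972 (V=0.9079). Price 0.0419; hedge Δ=-0.0179, bond B=1.6632.
  t=1,j=0: stock 40.3200 → up 47.9808 (V=1.5595), down 25.4016 (V=15.9406). Price 2.0085; hedge Δ=-0.6369, bond B=27.6890.
  t=1,j=1: stock 76.1600 → up 90.6304 (V=0.0419), down 47.9808 (V=1.5595). Price 0.1062; hedge Δ=-0.0356, bond B=2.8162.
  t=0,j=0: stock 64.0000 → up 76.1600 (V=0.1062), down 40.3200 (V=2.0085). Price 0.1794; hedge Δ=-0.0531, bond B=3.5764.
Check: Δ(0,0)·S0 + B(0,0) = 0.1794 = V0.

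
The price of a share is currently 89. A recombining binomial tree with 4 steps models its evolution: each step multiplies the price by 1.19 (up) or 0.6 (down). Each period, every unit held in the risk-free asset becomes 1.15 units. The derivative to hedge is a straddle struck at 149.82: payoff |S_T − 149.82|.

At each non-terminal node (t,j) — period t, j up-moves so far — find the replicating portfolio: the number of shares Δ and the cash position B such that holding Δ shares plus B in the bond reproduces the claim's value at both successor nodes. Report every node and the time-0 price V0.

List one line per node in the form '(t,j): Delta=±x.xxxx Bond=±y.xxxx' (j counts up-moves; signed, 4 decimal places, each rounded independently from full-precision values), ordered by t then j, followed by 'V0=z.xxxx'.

(0,0): Delta=-0.4187 Bond=58.6657
(1,0): Delta=-1.0000 Bond=98.5091
(1,1): Delta=-0.3973 Bond=65.2078
(2,0): Delta=-1.0000 Bond=113.2854
(2,1): Delta=-1.0000 Bond=113.2854
(2,2): Delta=-0.3752 Bond=72.2038
(3,0): Delta=-1.0000 Bond=130.2783
(3,1): Delta=-1.0000 Bond=130.2783
(3,2): Delta=-1.0000 Bond=130.2783
(3,3): Delta=-0.3523 Bond=79.5985
V0=21.4049

No-arbitrage ⇒ martingale measure with p* = (R−d)/(u−d) = 0.9322.
Terminal values V(4,·): V(4,0)=138.2856, V(4,1)=126.9434, V(4,2)=104.4482, V(4,3)=59.8325, V(4,4)=28.6552
Node (3,0) S=19.2240: V=(p*·126.9434+(1−p*)·138.2856)/1.15=111.0543; Δ=(126.9434−138.2856)/(22.8766−11.5344)=-1.0000; B=V−Δ·S=130.2783
Node (3,1) S=38.1276: V=(p*·104.4482+(1−p*)·126.9434)/1.15=92.1507; Δ=(104.4482−126.9434)/(45.3718−22.8766)=-1.0000; B=V−Δ·S=130.2783
Node (3,2) S=75.6197: V=(p*·59.8325+(1−p*)·104.4482)/1.15=54.6585; Δ=(59.8325−104.4482)/(89.9875−45.3718)=-1.0000; B=V−Δ·S=130.2783
Node (3,3) S=149.9792: V=(p*·28.6552+(1−p*)·59.8325)/1.15=26.7556; Δ=(28.6552−59.8325)/(178.4752−89.9875)=-0.3523; B=V−Δ·S=79.5985
Node (2,0) S=32.0400: V=(p*·92.1507+(1−p*)·111.0543)/1.15=81.2454; Δ=(92.1507−111.0543)/(38.1276−19.2240)=-1.0000; B=V−Δ·S=113.2854
Node (2,1) S=63.5460: V=(p*·54.6585+(1−p*)·92.1507)/1.15=49.7394; Δ=(54.6585−92.1507)/(75.6197−38.1276)=-1.0000; B=V−Δ·S=113.2854
Node (2,2) S=126.0329: V=(p*·26.7556+(1−p*)·54.6585)/1.15=24.9107; Δ=(26.7556−54.6585)/(149.9792−75.6197)=-0.3752; B=V−Δ·S=72.2038
Node (1,0) S=53.4000: V=(p*·49.7394+(1−p*)·81.2454)/1.15=45.1091; Δ=(49.7394−81.2454)/(63.5460−32.0400)=-1.0000; B=V−Δ·S=98.5091
Node (1,1) S=105.9100: V=(p*·24.9107+(1−p*)·49.7394)/1.15=23.1252; Δ=(24.9107−49.7394)/(126.0329−63.5460)=-0.3973; B=V−Δ·S=65.2078
Node (0,0) S=89.0000: V=(p*·23.1252+(1−p*)·45.1091)/1.15=21.4049; Δ=(23.1252−45.1091)/(105.9100−53.4000)=-0.4187; B=V−Δ·S=58.6657
Self-financing check: at every node Δ·S+B equals the discounted successor values.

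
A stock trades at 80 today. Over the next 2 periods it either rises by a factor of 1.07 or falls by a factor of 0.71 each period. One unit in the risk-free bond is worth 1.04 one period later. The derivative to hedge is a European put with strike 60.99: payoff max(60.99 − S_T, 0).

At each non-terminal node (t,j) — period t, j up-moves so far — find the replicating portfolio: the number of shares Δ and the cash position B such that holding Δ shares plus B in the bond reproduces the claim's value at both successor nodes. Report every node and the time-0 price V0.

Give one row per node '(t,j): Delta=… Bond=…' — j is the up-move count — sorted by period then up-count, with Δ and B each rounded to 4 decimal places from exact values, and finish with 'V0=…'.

(0,0): Delta=-0.0634 Bond=5.2381
(1,0): Delta=-1.0000 Bond=58.6442
(1,1): Delta=-0.0069 Bond=0.6116
V0=0.1629

Since d<R<u, set p* = (R−d)/(u−d) = 0.9167; price each node as the discounted p*-expectation of its children.
Terminal payoffs: V(2,0)=20.6620, V(2,1)=0.2140, V(2,2)=0.0000
Node (1,0) S=56.8000: V=(p*·0.2140+(1−p*)·20.6620)/1.04=1.8442; Δ=(0.2140−20.6620)/(60.7760−40.3280)=-1.0000; B=V−Δ·S=58.6442
Node (1,1) S=85.6000: V=(p*·0.0000+(1−p*)·0.2140)/1.04=0.0171; Δ=(0.0000−0.2140)/(91.5920−60.7760)=-0.0069; B=V−Δ·S=0.6116
Node (0,0) S=80.0000: V=(p*·0.0171+(1−p*)·1.8442)/1.04=0.1629; Δ=(0.0171−1.8442)/(85.6000−56.8000)=-0.0634; B=V−Δ·S=5.2381
Self-financing check: at every node Δ·S+B equals the discounted successor values.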